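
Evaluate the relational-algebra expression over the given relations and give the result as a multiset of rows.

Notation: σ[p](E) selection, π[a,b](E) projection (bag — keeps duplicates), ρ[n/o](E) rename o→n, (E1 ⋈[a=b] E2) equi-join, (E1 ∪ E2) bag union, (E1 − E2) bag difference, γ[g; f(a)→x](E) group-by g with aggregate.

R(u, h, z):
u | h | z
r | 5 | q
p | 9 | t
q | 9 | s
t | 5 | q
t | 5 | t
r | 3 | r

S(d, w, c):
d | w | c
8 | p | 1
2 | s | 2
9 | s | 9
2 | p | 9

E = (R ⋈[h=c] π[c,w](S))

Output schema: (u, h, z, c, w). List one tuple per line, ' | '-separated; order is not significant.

Row counts bottom-up:
  R → 6
  S → 4
  π[c,w](S) → 4
  (R ⋈[h=c] π[c,w](S)) → 4

== RESULT ==
u | h | z | c | w
p | 9 | t | 9 | p
p | 9 | t | 9 | s
q | 9 | s | 9 | p
q | 9 | s | 9 | s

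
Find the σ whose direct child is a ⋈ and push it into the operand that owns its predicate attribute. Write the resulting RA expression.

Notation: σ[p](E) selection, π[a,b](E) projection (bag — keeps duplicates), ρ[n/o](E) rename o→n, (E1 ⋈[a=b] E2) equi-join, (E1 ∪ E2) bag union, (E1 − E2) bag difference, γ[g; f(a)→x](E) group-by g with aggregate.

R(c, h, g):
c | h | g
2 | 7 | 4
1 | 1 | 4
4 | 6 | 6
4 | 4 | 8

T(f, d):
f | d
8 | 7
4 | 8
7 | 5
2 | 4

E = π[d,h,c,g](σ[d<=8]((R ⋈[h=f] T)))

σ filters on d, owned by the right side.
E' = π[d,h,c,g]((R ⋈[h=f] σ[d<=8](T)))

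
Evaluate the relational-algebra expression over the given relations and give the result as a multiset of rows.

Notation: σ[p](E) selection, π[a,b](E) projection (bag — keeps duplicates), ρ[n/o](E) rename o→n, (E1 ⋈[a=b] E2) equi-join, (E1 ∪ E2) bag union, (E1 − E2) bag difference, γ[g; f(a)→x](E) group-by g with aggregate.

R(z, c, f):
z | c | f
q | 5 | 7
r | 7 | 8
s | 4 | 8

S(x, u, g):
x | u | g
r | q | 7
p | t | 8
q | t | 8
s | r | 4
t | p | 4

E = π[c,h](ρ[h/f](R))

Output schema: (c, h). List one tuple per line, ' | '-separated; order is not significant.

Stepwise |·|:
  R → 3
  ρ[h/f](R) → 3
  π[c,h](ρ[h/f](R)) → 3

== RESULT ==
c | h
4 | 8
5 | 7
7 | 8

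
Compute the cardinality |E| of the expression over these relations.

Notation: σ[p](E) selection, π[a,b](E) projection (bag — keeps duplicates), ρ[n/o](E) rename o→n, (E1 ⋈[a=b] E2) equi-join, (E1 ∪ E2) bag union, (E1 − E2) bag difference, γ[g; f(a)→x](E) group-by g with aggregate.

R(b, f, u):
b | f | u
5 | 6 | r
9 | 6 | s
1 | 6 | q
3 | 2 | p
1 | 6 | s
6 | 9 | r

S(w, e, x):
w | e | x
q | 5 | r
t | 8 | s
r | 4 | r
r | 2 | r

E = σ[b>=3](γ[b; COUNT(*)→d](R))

Per-node cardinality:
  R → 6
  γ[b; COUNT(*)→d](R) → 5
  σ[b>=3](γ[b; COUNT(*)→d](R)) → 4

|E| = 4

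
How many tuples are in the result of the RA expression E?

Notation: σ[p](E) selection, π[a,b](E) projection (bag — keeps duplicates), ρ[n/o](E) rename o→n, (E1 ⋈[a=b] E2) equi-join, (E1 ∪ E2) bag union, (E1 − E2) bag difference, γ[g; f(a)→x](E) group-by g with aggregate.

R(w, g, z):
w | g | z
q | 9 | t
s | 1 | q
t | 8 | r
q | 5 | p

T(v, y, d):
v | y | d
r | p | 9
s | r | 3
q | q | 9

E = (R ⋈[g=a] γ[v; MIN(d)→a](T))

Row counts bottom-up:
  R → 4
  T → 3
  γ[v; MIN(d)→a](T) → 3
  (R ⋈[g=a] γ[v; MIN(d)→a](T)) → 2

|E| = 2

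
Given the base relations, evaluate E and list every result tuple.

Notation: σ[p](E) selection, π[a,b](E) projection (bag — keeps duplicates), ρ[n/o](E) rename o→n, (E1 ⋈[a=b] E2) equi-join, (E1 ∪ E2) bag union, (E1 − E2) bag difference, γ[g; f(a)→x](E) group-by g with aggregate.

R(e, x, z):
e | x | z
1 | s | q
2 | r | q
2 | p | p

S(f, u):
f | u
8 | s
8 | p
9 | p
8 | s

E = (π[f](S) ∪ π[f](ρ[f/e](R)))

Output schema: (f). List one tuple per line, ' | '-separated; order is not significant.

Per-node cardinality:
  S → 4
  π[f](S) → 4
  R → 3
  ρ[f/e](R) → 3
  π[f](ρ[f/e](R)) → 3
  (π[f](S) ∪ π[f](ρ[f/e](R))) → 7

== RESULT ==
f
1
2
2
8
8
8
9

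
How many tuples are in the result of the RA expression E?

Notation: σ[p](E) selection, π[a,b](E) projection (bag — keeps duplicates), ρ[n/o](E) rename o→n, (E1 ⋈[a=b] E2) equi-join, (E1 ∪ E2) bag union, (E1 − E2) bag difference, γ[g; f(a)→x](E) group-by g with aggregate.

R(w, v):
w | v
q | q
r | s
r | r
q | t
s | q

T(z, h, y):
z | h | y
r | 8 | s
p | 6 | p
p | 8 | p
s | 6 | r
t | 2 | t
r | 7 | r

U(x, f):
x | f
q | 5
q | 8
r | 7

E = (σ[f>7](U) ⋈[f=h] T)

Stepwise |·|:
  U → 3
  σ[f>7](U) → 1
  T → 6
  (σ[f>7](U) ⋈[f=h] T) → 2

|E| = 2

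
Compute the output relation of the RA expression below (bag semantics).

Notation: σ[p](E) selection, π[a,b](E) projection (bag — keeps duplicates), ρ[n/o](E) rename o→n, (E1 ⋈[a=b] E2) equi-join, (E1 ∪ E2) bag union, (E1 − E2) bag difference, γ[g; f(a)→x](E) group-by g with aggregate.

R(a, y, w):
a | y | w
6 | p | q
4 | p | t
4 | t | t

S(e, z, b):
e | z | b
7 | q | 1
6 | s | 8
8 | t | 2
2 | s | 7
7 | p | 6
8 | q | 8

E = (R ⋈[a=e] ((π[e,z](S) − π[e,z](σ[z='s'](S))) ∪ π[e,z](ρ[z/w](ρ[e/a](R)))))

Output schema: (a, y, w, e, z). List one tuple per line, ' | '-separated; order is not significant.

Row counts bottom-up:
  R → 3
  S → 6
  π[e,z](S) → 6
  S → 6
  σ[z='s'](S) → 2
  π[e,z](σ[z='s'](S)) → 2
  (π[e,z](S) − π[e,z](σ[z='s'](S))) → 4
  R → 3
  ρ[e/a](R) → 3
  ρ[z/w](ρ[e/a](R)) → 3
  π[e,z](ρ[z/w](ρ[e/a](R))) → 3
  ((π[e,z](S) − π[e,z](σ[z='s'](S))) ∪ π[e,z](ρ[z/w](ρ[e/a](R)))) → 7
  (R ⋈[a=e] ((π[e,z](S) − π[e,z](σ[z='s'](S))) ∪ π[e,z](ρ[z/w](ρ[e/a](R))))) → 5

== RESULT ==
a | y | w | e | z
4 | p | t | 4 | t
4 | p | t | 4 | t
4 | t | t | 4 | t
4 | t | t | 4 | t
6 | p | q | 6 | q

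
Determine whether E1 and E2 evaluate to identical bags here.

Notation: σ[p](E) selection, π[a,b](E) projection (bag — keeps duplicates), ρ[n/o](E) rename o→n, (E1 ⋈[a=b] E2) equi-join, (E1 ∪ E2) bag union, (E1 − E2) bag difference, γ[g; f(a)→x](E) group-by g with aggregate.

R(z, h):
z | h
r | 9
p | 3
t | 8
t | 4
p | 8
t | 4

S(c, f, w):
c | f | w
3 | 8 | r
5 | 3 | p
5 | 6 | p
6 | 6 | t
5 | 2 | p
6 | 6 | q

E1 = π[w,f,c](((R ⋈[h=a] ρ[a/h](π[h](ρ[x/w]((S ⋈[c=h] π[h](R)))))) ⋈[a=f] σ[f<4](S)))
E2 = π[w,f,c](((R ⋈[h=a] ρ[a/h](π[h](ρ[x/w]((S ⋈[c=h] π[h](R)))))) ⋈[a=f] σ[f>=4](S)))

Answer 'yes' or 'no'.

E1 per-node cardinality:
  R → 6
  S → 6
  R → 6
  π[h](R) → 6
  (S ⋈[c=h] π[h](R)) → 1
  ρ[x/w]((S ⋈[c=h] π[h](R))) → 1
  π[h](ρ[x/w]((S ⋈[c=h] π[h](R)))) → 1
  ρ[a/h](π[h](ρ[x/w]((S ⋈[c=h] π[h](R))))) → 1
  (R ⋈[h=a] ρ[a/h](π[h](ρ[x/w]((S ⋈[c=h] π[h](R)))))) → 1
  S → 6
  σ[f<4](S) → 2
  ((R ⋈[h=a] ρ[a/h](π[h](ρ[x/w]((S ⋈[c=h] π[h](R)))))) ⋈[a=f] σ[f<4](S)) → 1
  π[w,f,c](((R ⋈[h=a] ρ[a/h](π[h](ρ[x/w]((S ⋈[c=h] π[h](R)))))) ⋈[a=f] σ[f<4](S))) → 1
E2 per-node cardinality:
  R → 6
  S → 6
  R → 6
  π[h](R) → 6
  (S ⋈[c=h] π[h](R)) → 1
  ρ[x/w]((S ⋈[c=h] π[h](R))) → 1
  π[h](ρ[x/w]((S ⋈[c=h] π[h](R)))) → 1
  ρ[a/h](π[h](ρ[x/w]((S ⋈[c=h] π[h](R))))) → 1
  (R ⋈[h=a] ρ[a/h](π[h](ρ[x/w]((S ⋈[c=h] π[h](R)))))) → 1
  S → 6
  σ[f>=4](S) → 4
  ((R ⋈[h=a] ρ[a/h](π[h](ρ[x/w]((S ⋈[c=h] π[h](R)))))) ⋈[a=f] σ[f>=4](S)) → 0
  π[w,f,c](((R ⋈[h=a] ρ[a/h](π[h](ρ[x/w]((S ⋈[c=h] π[h](R)))))) ⋈[a=f] σ[f>=4](S))) → 0

E1 result:
w | f | c
p | 3 | 5
E2 result:
w | f | c
(0 rows)
Witness: ('p', 3, 5) appears 1× in E1 but 0× in E2.

no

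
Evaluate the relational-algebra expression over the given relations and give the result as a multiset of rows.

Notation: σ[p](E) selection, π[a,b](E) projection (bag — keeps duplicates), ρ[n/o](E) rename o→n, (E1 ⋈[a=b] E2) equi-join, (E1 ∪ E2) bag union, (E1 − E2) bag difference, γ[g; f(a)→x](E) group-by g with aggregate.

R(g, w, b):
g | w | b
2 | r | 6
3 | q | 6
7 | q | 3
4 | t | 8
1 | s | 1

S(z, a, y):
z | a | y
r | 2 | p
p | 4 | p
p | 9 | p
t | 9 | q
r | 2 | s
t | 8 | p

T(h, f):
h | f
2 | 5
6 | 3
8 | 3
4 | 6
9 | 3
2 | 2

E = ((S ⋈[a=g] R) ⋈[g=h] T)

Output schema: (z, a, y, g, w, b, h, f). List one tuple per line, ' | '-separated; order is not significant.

Per-node cardinality:
  S → 6
  R → 5
  (S ⋈[a=g] R) → 3
  T → 6
  ((S ⋈[a=g] R) ⋈[g=h] T) → 5

== RESULT ==
z | a | y | g | w | b | h | f
p | 4 | p | 4 | t | 8 | 4 | 6
r | 2 | p | 2 | r | 6 | 2 | 2
r | 2 | p | 2 | r | 6 | 2 | 5
r | 2 | s | 2 | r | 6 | 2 | 2
r | 2 | s | 2 | r | 6 | 2 | 5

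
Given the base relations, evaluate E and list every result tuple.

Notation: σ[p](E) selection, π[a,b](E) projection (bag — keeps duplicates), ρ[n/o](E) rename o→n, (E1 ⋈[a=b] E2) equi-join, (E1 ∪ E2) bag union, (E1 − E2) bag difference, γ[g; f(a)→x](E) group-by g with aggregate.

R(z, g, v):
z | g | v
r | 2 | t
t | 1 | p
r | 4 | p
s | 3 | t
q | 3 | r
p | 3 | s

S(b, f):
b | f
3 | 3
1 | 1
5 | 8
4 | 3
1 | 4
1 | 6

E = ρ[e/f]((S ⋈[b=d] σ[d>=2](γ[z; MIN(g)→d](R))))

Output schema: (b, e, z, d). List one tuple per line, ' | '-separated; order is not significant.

Per-node cardinality:
  S → 6
  R → 6
  γ[z; MIN(g)→d](R) → 5
  σ[d>=2](γ[z; MIN(g)→d](R)) → 4
  (S ⋈[b=d] σ[d>=2](γ[z; MIN(g)→d](R))) → 3
  ρ[e/f]((S ⋈[b=d] σ[d>=2](γ[z; MIN(g)→d](R)))) → 3

== RESULT ==
b | e | z | d
3 | 3 | p | 3
3 | 3 | q | 3
3 | 3 | s | 3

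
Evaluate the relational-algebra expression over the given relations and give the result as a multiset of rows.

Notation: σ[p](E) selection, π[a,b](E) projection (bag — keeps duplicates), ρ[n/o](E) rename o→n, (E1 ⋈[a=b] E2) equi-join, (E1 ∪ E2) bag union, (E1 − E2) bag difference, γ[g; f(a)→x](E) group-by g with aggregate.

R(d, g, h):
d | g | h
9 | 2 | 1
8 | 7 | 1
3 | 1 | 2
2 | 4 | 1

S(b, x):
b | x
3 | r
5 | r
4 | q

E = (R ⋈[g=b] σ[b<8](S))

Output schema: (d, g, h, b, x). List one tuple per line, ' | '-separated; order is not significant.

Subexpression sizes:
  R → 4
  S → 3
  σ[b<8](S) → 3
  (R ⋈[g=b] σ[b<8](S)) → 1

== RESULT ==
d | g | h | b | x
2 | 4 | 1 | 4 | q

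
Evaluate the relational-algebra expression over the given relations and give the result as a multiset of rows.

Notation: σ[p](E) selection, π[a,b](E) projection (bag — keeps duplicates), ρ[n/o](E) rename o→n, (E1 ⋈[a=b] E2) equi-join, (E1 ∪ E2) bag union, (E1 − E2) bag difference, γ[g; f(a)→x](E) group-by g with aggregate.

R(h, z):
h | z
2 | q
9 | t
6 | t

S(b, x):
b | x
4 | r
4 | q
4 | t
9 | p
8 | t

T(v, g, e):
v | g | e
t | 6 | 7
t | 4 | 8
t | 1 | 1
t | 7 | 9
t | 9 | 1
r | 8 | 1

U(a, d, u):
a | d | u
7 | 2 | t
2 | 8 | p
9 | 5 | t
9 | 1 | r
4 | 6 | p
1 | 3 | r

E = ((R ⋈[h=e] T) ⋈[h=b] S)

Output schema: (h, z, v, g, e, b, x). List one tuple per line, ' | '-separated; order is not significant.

Subexpression sizes:
  R → 3
  T → 6
  (R ⋈[h=e] T) → 1
  S → 5
  ((R ⋈[h=e] T) ⋈[h=b] S) → 1

== RESULT ==
h | z | v | g | e | b | x
9 | t | t | 7 | 9 | 9 | p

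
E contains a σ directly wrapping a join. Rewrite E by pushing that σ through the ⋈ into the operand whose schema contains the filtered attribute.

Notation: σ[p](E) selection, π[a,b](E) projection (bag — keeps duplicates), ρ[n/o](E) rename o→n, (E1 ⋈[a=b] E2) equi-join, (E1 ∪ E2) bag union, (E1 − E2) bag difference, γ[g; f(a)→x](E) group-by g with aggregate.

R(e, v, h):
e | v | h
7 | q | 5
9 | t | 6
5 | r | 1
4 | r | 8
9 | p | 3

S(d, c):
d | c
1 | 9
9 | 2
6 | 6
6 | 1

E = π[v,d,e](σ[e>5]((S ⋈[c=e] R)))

σ filters on e, owned by the right side.
E' = π[v,d,e]((S ⋈[c=e] σ[e>5](R)))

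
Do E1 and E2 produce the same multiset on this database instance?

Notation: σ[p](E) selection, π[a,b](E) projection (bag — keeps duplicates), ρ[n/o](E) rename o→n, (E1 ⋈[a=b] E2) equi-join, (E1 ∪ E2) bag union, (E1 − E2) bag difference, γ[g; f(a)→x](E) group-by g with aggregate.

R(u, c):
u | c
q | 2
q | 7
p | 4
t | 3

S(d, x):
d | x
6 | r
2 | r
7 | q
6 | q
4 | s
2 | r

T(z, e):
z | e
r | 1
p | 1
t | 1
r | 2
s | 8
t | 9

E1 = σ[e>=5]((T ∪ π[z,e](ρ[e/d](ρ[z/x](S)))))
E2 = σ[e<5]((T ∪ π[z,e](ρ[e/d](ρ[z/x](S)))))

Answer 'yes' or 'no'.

E1 row counts bottom-up:
  T → 6
  S → 6
  ρ[z/x](S) → 6
  ρ[e/d](ρ[z/x](S)) → 6
  π[z,e](ρ[e/d](ρ[z/x](S))) → 6
  (T ∪ π[z,e](ρ[e/d](ρ[z/x](S)))) → 12
  σ[e>=5]((T ∪ π[z,e](ρ[e/d](ρ[z/x](S))))) → 5
E2 row counts bottom-up:
  T → 6
  S → 6
  ρ[z/x](S) → 6
  ρ[e/d](ρ[z/x](S)) → 6
  π[z,e](ρ[e/d](ρ[z/x](S))) → 6
  (T ∪ π[z,e](ρ[e/d](ρ[z/x](S)))) → 12
  σ[e<5]((T ∪ π[z,e](ρ[e/d](ρ[z/x](S))))) → 7

E1 result:
z | e
q | 6
q | 7
r | 6
s | 8
t | 9
E2 result:
z | e
p | 1
r | 1
r | 2
r | 2
r | 2
s | 4
t | 1
Witness: ('r', 1) appears 0× in E1 but 1× in E2.

no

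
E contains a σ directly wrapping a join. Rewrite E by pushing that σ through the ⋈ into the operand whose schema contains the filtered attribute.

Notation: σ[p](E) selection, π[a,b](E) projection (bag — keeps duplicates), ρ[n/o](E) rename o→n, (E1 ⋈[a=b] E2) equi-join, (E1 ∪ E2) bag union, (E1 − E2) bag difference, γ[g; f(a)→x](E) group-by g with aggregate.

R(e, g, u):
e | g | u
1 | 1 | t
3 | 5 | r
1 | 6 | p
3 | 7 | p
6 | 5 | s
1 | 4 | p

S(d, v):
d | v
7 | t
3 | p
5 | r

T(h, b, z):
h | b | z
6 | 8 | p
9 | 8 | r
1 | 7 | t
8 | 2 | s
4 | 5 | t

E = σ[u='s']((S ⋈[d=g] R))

σ filters on u, owned by the right side.
E' = (S ⋈[d=g] σ[u='s'](R))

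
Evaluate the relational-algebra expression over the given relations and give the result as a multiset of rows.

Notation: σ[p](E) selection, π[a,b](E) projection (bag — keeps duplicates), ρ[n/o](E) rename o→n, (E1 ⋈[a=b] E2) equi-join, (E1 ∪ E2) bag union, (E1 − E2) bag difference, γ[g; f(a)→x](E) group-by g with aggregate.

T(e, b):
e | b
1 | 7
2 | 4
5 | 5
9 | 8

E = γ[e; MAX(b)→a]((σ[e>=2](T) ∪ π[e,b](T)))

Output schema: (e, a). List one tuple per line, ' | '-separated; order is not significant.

Per-node cardinality:
  T → 4
  σ[e>=2](T) → 3
  T → 4
  π[e,b](T) → 4
  (σ[e>=2](T) ∪ π[e,b](T)) → 7
  γ[e; MAX(b)→a]((σ[e>=2](T) ∪ π[e,b](T))) → 4

== RESULT ==
e | a
1 | 7
2 | 4
5 | 5
9 | 8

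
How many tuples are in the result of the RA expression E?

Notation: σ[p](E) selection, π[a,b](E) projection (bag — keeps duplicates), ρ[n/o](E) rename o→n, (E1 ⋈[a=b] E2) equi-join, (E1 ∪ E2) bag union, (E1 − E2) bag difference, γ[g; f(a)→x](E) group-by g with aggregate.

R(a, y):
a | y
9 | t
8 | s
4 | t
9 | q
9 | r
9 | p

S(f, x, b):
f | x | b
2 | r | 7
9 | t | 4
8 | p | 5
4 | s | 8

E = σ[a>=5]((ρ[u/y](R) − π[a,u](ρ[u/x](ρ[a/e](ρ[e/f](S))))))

Stepwise |·|:
  R → 6
  ρ[u/y](R) → 6
  S → 4
  ρ[e/f](S) → 4
  ρ[a/e](ρ[e/f](S)) → 4
  ρ[u/x](ρ[a/e](ρ[e/f](S))) → 4
  π[a,u](ρ[u/x](ρ[a/e](ρ[e/f](S)))) → 4
  (ρ[u/y](R) − π[a,u](ρ[u/x](ρ[a/e](ρ[e/f](S))))) → 5
  σ[a>=5]((ρ[u/y](R) − π[a,u](ρ[u/x](ρ[a/e](ρ[e/f](S)))))) → 4

|E| = 4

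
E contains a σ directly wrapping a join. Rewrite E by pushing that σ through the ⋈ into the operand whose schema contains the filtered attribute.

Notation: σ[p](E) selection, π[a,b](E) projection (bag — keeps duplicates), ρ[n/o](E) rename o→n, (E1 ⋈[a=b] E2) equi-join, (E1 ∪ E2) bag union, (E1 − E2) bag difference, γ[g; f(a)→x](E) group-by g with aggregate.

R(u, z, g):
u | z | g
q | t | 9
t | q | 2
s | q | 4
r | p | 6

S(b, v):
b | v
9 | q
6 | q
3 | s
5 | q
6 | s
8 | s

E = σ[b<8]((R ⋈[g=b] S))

σ filters on b, owned by the right side.
E' = (R ⋈[g=b] σ[b<8](S))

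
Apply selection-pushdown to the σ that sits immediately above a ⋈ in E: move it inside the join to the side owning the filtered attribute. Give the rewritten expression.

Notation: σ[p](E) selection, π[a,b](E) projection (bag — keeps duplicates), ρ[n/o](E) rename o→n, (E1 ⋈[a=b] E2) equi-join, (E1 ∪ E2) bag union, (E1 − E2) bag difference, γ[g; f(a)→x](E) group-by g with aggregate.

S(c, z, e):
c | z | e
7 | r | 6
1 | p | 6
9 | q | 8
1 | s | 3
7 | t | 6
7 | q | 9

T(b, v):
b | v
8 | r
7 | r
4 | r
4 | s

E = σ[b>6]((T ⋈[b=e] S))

σ filters on b, owned by the left side.
E' = (σ[b>6](T) ⋈[b=e] S)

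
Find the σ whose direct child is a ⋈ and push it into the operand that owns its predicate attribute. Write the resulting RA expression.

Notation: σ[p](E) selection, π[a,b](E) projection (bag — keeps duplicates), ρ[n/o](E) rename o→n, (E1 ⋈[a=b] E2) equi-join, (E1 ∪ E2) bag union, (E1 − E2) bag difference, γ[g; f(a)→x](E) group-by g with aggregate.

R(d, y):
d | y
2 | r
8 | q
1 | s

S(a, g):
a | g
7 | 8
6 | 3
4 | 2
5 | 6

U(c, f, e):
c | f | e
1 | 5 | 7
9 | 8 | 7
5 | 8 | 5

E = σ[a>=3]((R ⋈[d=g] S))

σ filters on a, owned by the right side.
E' = (R ⋈[d=g] σ[a>=3](S))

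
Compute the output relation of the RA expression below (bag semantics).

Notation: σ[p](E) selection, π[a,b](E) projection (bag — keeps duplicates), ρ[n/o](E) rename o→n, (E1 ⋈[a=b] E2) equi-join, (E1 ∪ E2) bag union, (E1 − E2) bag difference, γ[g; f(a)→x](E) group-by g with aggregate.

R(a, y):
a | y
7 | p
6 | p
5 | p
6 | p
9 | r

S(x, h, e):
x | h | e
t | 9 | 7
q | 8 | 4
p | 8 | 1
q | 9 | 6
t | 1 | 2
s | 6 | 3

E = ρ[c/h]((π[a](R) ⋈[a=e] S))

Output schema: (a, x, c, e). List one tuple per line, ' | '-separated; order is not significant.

Subexpression sizes:
  R → 5
  π[a](R) → 5
  S → 6
  (π[a](R) ⋈[a=e] S) → 3
  ρ[c/h]((π[a](R) ⋈[a=e] S)) → 3

== RESULT ==
a | x | c | e
6 | q | 9 | 6
6 | q | 9 | 6
7 | t | 9 | 7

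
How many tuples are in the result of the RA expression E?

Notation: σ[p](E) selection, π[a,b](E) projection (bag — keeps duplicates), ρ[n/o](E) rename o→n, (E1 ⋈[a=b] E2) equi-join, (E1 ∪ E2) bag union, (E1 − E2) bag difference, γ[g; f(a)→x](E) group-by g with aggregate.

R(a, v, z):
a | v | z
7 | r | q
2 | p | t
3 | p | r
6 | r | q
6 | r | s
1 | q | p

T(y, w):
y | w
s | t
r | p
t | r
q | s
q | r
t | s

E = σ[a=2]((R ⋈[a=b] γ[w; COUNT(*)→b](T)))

Per-node cardinality:
  R → 6
  T → 6
  γ[w; COUNT(*)→b](T) → 4
  (R ⋈[a=b] γ[w; COUNT(*)→b](T)) → 4
  σ[a=2]((R ⋈[a=b] γ[w; COUNT(*)→b](T))) → 2

|E| = 2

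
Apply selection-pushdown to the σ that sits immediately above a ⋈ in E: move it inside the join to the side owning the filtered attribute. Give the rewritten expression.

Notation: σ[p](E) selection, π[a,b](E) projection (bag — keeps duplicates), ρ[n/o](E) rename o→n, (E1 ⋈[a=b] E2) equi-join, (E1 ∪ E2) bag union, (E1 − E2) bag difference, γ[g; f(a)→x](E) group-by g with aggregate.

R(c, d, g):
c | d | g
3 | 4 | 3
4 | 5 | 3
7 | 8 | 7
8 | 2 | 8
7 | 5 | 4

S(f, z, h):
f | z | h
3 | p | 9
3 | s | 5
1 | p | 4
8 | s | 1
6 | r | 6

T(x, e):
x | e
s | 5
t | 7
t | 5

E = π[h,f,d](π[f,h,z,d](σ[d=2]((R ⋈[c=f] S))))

σ filters on d, owned by the left side.
E' = π[h,f,d](π[f,h,z,d]((σ[d=2](R) ⋈[c=f] S)))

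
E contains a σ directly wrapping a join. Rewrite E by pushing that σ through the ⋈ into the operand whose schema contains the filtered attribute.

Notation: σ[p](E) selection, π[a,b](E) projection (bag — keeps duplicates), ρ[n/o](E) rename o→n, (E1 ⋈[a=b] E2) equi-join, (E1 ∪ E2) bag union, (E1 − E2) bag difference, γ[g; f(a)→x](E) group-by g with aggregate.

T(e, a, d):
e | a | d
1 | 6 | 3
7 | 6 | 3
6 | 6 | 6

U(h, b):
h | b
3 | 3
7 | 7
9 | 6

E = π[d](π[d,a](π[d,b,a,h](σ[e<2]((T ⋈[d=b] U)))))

σ filters on e, owned by the left side.
E' = π[d](π[d,a](π[d,b,a,h]((σ[e<2](T) ⋈[d=b] U))))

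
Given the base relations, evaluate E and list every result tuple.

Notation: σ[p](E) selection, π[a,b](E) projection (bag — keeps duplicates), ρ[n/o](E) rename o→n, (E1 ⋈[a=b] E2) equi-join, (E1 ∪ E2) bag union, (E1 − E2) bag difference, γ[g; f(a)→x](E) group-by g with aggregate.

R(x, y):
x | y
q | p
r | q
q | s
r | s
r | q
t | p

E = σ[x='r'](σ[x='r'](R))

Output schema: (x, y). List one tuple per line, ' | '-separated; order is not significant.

Row counts bottom-up:
  R → 6
  σ[x='r'](R) → 3
  σ[x='r'](σ[x='r'](R)) → 3

== RESULT ==
x | y
r | q
r | q
r | s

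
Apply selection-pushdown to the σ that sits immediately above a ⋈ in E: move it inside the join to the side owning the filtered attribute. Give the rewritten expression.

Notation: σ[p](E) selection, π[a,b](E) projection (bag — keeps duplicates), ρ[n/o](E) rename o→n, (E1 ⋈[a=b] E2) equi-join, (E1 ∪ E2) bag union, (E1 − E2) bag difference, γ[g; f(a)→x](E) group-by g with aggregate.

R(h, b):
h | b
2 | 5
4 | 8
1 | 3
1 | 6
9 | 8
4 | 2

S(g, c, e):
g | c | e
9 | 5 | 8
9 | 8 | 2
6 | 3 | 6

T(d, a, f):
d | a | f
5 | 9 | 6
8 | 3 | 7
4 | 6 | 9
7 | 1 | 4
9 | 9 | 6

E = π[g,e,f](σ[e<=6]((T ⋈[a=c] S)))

σ filters on e, owned by the right side.
E' = π[g,e,f]((T ⋈[a=c] σ[e<=6](S)))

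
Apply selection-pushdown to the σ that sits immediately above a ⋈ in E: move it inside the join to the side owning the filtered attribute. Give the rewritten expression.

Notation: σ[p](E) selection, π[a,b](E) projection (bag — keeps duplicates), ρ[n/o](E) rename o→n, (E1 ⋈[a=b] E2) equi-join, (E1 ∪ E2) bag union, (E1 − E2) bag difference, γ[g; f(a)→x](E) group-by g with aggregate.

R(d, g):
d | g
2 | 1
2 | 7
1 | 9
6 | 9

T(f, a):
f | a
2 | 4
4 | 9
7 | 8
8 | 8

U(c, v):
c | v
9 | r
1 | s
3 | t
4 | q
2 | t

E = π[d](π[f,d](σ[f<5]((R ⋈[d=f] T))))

σ filters on f, owned by the right side.
E' = π[d](π[f,d]((R ⋈[d=f] σ[f<5](T))))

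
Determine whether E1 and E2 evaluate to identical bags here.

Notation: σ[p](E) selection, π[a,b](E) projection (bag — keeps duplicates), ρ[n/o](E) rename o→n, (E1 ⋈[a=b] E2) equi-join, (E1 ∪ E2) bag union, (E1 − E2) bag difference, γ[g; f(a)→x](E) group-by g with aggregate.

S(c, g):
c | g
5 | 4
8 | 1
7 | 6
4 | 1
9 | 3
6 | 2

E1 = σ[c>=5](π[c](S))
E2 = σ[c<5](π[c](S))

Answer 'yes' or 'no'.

E1 row counts bottom-up:
  S → 6
  π[c](S) → 6
  σ[c>=5](π[c](S)) → 5
E2 row counts bottom-up:
  S → 6
  π[c](S) → 6
  σ[c<5](π[c](S)) → 1

E1 result:
c
5
6
7
8
9
E2 result:
c
4
Witness: (6,) appears 1× in E1 but 0× in E2.

no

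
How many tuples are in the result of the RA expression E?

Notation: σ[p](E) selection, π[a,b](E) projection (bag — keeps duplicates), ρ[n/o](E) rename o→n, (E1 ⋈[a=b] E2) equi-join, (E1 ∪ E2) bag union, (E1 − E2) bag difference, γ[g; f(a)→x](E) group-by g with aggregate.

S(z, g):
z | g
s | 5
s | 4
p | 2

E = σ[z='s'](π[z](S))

Subexpression sizes:
  S → 3
  π[z](S) → 3
  σ[z='s'](π[z](S)) → 2

|E| = 2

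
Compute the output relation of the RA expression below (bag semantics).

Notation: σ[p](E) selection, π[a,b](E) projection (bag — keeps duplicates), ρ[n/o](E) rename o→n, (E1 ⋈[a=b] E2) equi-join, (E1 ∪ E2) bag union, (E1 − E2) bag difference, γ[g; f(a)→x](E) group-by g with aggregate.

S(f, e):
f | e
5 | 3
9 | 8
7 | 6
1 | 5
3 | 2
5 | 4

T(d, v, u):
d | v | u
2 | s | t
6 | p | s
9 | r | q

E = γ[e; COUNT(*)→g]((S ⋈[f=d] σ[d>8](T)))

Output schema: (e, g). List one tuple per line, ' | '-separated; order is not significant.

Stepwise |·|:
  S → 6
  T → 3
  σ[d>8](T) → 1
  (S ⋈[f=d] σ[d>8](T)) → 1
  γ[e; COUNT(*)→g]((S ⋈[f=d] σ[d>8](T))) → 1

== RESULT ==
e | g
8 | 1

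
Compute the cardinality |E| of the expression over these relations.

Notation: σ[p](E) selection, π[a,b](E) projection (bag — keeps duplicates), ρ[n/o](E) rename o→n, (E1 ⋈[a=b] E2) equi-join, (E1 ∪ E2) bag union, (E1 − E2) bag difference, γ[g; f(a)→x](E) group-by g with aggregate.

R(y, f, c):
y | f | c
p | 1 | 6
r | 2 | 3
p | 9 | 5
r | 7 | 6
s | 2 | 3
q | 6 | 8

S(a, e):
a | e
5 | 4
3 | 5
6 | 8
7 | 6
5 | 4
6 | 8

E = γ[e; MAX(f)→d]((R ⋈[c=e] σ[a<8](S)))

Stepwise |·|:
  R → 6
  S → 6
  σ[a<8](S) → 6
  (R ⋈[c=e] σ[a<8](S)) → 5
  γ[e; MAX(f)→d]((R ⋈[c=e] σ[a<8](S))) → 3

|E| = 3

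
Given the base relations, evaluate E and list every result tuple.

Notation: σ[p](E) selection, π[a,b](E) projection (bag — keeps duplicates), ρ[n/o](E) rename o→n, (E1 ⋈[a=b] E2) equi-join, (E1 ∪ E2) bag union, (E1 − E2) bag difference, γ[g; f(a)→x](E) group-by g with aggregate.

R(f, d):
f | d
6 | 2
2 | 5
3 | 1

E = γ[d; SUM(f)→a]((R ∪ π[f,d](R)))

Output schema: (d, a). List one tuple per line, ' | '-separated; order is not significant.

Subexpression sizes:
  R → 3
  R → 3
  π[f,d](R) → 3
  (R ∪ π[f,d](R)) → 6
  γ[d; SUM(f)→a]((R ∪ π[f,d](R))) → 3

== RESULT ==
d | a
1 | 6
2 | 12
5 | 4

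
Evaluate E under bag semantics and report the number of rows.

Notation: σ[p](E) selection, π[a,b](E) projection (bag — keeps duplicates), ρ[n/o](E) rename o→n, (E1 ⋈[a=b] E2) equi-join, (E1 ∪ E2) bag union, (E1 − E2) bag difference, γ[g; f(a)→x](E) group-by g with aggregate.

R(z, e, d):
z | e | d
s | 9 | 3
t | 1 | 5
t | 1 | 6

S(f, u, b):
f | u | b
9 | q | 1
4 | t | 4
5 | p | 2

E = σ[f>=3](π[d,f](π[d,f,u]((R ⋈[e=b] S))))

Per-node cardinality:
  R → 3
  S → 3
  (R ⋈[e=b] S) → 2
  π[d,f,u]((R ⋈[e=b] S)) → 2
  π[d,f](π[d,f,u]((R ⋈[e=b] S))) → 2
  σ[f>=3](π[d,f](π[d,f,u]((R ⋈[e=b] S)))) → 2

|E| = 2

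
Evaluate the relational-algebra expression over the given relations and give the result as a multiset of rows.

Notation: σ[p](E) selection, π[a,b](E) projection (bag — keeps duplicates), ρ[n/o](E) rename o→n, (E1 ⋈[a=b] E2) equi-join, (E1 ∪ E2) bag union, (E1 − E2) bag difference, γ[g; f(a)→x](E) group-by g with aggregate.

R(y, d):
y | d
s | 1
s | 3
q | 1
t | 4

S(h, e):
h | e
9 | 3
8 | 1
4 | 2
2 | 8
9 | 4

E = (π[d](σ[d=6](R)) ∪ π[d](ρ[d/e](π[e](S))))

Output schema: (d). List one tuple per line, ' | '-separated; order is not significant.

Stepwise |·|:
  R → 4
  σ[d=6](R) → 0
  π[d](σ[d=6](R)) → 0
  S → 5
  π[e](S) → 5
  ρ[d/e](π[e](S)) → 5
  π[d](ρ[d/e](π[e](S))) → 5
  (π[d](σ[d=6](R)) ∪ π[d](ρ[d/e](π[e](S)))) → 5

== RESULT ==
d
1
2
3
4
8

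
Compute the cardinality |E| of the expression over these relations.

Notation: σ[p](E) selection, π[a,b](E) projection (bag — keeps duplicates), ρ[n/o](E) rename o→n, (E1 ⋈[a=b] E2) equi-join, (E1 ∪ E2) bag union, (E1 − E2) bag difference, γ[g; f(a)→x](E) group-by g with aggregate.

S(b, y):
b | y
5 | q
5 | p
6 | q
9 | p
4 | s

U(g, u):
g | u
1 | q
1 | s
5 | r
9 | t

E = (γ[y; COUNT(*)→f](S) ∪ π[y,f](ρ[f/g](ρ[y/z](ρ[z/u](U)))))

Row counts bottom-up:
  S → 5
  γ[y; COUNT(*)→f](S) → 3
  U → 4
  ρ[z/u](U) → 4
  ρ[y/z](ρ[z/u](U)) → 4
  ρ[f/g](ρ[y/z](ρ[z/u](U))) → 4
  π[y,f](ρ[f/g](ρ[y/z](ρ[z/u](U)))) → 4
  (γ[y; COUNT(*)→f](S) ∪ π[y,f](ρ[f/g](ρ[y/z](ρ[z/u](U))))) → 7

|E| = 7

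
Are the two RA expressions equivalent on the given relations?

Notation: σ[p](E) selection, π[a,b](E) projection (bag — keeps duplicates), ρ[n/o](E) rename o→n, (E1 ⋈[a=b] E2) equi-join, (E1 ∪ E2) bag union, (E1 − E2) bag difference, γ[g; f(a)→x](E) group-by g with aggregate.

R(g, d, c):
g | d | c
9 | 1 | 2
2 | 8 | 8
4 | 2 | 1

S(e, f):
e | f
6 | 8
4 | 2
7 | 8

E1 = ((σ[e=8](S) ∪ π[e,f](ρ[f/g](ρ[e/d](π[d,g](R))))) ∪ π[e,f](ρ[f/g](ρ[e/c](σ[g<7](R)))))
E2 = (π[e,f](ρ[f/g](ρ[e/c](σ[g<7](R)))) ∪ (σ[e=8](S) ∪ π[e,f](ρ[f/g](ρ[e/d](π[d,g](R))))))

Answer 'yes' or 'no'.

E1 row counts bottom-up:
  S → 3
  σ[e=8](S) → 0
  R → 3
  π[d,g](R) → 3
  ρ[e/d](π[d,g](R)) → 3
  ρ[f/g](ρ[e/d](π[d,g](R))) → 3
  π[e,f](ρ[f/g](ρ[e/d](π[d,g](R)))) → 3
  (σ[e=8](S) ∪ π[e,f](ρ[f/g](ρ[e/d](π[d,g](R))))) → 3
  R → 3
  σ[g<7](R) → 2
  ρ[e/c](σ[g<7](R)) → 2
  ρ[f/g](ρ[e/c](σ[g<7](R))) → 2
  π[e,f](ρ[f/g](ρ[e/c](σ[g<7](R)))) → 2
  ((σ[e=8](S) ∪ π[e,f](ρ[f/g](ρ[e/d](π[d,g](R))))) ∪ π[e,f](ρ[f/g](ρ[e/c](σ[g<7](R))))) → 5
E2 row counts bottom-up:
  R → 3
  σ[g<7](R) → 2
  ρ[e/c](σ[g<7](R)) → 2
  ρ[f/g](ρ[e/c](σ[g<7](R))) → 2
  π[e,f](ρ[f/g](ρ[e/c](σ[g<7](R)))) → 2
  S → 3
  σ[e=8](S) → 0
  R → 3
  π[d,g](R) → 3
  ρ[e/d](π[d,g](R)) → 3
  ρ[f/g](ρ[e/d](π[d,g](R))) → 3
  π[e,f](ρ[f/g](ρ[e/d](π[d,g](R)))) → 3
  (σ[e=8](S) ∪ π[e,f](ρ[f/g](ρ[e/d](π[d,g](R))))) → 3
  (π[e,f](ρ[f/g](ρ[e/c](σ[g<7](R)))) ∪ (σ[e=8](S) ∪ π[e,f](ρ[f/g](ρ[e/d](π[d,g](R)))))) → 5

E1 and E2 produce the same multiset:
e | f
1 | 4
1 | 9
2 | 4
8 | 2
8 | 2

yes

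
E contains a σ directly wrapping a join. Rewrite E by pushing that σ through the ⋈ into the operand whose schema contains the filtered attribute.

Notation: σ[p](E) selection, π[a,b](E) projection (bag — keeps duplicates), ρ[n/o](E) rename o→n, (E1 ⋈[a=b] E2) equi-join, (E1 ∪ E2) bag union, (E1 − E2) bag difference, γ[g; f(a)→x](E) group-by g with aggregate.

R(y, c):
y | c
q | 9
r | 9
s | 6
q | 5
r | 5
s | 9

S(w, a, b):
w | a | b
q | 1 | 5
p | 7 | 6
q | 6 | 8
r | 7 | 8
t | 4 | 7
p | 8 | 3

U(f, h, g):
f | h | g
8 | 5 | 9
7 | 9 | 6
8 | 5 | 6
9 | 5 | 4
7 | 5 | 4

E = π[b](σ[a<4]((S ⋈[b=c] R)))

σ filters on a, owned by the left side.
E' = π[b]((σ[a<4](S) ⋈[b=c] R))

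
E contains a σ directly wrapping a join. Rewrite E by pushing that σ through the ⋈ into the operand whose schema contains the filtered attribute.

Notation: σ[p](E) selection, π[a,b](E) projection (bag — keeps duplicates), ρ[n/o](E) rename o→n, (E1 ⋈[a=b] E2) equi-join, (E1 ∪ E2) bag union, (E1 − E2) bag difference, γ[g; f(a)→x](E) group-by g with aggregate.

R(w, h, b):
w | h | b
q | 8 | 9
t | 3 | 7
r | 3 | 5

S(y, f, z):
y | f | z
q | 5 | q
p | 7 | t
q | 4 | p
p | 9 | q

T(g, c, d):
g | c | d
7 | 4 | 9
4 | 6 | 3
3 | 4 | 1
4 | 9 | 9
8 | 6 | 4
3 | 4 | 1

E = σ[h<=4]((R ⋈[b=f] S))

σ filters on h, owned by the left side.
E' = (σ[h<=4](R) ⋈[b=f] S)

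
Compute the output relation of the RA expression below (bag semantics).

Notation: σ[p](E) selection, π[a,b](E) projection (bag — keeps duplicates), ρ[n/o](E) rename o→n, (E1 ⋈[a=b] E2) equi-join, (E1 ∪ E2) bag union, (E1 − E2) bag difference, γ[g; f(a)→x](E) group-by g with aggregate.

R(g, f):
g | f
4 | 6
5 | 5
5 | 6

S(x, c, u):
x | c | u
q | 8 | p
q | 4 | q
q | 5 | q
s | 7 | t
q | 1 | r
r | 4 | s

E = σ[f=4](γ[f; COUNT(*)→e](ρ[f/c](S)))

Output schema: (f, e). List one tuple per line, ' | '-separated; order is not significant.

Stepwise |·|:
  S → 6
  ρ[f/c](S) → 6
  γ[f; COUNT(*)→e](ρ[f/c](S)) → 5
  σ[f=4](γ[f; COUNT(*)→e](ρ[f/c](S))) → 1

== RESULT ==
f | e
4 | 2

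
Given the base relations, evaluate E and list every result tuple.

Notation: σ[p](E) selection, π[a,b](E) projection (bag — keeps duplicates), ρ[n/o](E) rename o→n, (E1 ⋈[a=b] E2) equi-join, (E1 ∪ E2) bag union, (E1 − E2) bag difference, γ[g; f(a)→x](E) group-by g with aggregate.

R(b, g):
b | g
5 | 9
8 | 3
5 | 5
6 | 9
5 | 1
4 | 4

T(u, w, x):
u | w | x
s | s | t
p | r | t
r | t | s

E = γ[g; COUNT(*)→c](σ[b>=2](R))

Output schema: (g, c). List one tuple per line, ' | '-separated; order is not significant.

Subexpression sizes:
  R → 6
  σ[b>=2](R) → 6
  γ[g; COUNT(*)→c](σ[b>=2](R)) → 5

== RESULT ==
g | c
1 | 1
3 | 1
4 | 1
5 | 1
9 | 2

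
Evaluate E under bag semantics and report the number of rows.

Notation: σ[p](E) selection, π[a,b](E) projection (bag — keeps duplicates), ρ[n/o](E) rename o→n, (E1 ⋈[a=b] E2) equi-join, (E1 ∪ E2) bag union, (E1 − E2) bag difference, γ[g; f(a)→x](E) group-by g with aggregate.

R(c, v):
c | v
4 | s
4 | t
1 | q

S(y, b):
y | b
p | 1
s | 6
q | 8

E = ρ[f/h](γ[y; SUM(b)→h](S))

Subexpression sizes:
  S → 3
  γ[y; SUM(b)→h](S) → 3
  ρ[f/h](γ[y; SUM(b)→h](S)) → 3

|E| = 3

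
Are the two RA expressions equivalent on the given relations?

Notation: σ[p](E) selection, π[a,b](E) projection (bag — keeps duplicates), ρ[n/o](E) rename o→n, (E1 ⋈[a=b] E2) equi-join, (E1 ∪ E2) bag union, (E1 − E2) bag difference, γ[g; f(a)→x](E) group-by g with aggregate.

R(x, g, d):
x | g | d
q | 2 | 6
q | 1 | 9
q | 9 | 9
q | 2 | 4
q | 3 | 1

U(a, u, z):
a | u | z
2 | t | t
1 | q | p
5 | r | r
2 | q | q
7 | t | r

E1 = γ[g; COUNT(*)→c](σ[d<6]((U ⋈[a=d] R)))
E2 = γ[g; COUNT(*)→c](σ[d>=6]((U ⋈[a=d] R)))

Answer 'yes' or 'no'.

E1 row counts bottom-up:
  U → 5
  R → 5
  (U ⋈[a=d] R) → 1
  σ[d<6]((U ⋈[a=d] R)) → 1
  γ[g; COUNT(*)→c](σ[d<6]((U ⋈[a=d] R))) → 1
E2 row counts bottom-up:
  U → 5
  R → 5
  (U ⋈[a=d] R) → 1
  σ[d>=6]((U ⋈[a=d] R)) → 0
  γ[g; COUNT(*)→c](σ[d>=6]((U ⋈[a=d] R))) → 0

E1 result:
g | c
3 | 1
E2 result:
g | c
(0 rows)
Witness: (3, 1) appears 1× in E1 but 0× in E2.

no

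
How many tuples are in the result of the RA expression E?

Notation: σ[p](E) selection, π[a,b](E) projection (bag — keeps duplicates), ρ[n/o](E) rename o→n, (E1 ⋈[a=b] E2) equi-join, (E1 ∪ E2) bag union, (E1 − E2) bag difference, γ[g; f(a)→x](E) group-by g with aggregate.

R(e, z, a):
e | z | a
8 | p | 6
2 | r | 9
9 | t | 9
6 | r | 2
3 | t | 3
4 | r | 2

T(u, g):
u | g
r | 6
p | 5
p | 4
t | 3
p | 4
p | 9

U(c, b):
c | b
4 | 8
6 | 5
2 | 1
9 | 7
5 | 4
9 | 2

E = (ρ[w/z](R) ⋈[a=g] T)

Stepwise |·|:
  R → 6
  ρ[w/z](R) → 6
  T → 6
  (ρ[w/z](R) ⋈[a=g] T) → 4

|E| = 4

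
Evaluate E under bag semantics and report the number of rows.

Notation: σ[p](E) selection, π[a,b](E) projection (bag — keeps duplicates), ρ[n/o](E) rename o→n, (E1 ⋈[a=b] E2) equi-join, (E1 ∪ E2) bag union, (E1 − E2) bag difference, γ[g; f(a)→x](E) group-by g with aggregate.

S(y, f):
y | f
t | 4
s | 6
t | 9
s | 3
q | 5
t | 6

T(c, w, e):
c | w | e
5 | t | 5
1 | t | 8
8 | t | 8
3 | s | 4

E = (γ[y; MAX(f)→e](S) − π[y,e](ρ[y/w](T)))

Subexpression sizes:
  S → 6
  γ[y; MAX(f)→e](S) → 3
  T → 4
  ρ[y/w](T) → 4
  π[y,e](ρ[y/w](T)) → 4
  (γ[y; MAX(f)→e](S) − π[y,e](ρ[y/w](T))) → 3

|E| = 3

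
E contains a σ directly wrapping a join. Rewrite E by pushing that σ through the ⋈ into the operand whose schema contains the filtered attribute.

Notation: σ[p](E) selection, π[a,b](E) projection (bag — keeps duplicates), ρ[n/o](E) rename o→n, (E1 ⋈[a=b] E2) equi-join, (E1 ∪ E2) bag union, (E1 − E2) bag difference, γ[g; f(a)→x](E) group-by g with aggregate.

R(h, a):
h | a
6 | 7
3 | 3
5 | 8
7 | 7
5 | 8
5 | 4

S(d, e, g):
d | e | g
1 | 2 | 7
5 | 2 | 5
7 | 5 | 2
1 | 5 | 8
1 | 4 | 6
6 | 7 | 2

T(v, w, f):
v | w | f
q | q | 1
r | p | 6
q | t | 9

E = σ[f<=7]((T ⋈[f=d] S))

σ filters on f, owned by the left side.
E' = (σ[f<=7](T) ⋈[f=d] S)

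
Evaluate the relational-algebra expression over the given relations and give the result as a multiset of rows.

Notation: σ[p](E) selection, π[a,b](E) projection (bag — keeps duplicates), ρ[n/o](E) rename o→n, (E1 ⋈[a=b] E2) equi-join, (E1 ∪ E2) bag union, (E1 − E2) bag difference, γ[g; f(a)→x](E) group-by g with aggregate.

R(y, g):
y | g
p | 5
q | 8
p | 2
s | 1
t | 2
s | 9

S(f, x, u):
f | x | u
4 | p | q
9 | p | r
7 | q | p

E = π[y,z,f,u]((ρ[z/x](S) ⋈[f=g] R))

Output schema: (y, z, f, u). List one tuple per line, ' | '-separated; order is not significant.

Per-node cardinality:
  S → 3
  ρ[z/x](S) → 3
  R → 6
  (ρ[z/x](S) ⋈[f=g] R) → 1
  π[y,z,f,u]((ρ[z/x](S) ⋈[f=g] R)) → 1

== RESULT ==
y | z | f | u
s | p | 9 | r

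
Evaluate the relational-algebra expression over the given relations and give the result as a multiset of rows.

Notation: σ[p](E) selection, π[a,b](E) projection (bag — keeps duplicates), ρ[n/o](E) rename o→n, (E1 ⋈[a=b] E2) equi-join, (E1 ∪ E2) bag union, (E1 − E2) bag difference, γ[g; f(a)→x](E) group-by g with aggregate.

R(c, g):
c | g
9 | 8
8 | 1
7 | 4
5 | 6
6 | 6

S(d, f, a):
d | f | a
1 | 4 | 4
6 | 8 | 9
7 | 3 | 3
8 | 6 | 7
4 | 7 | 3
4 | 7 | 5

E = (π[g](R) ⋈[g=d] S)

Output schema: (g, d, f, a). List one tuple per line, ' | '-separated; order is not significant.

Stepwise |·|:
  R → 5
  π[g](R) → 5
  S → 6
  (π[g](R) ⋈[g=d] S) → 6

== RESULT ==
g | d | f | a
1 | 1 | 4 | 4
4 | 4 | 7 | 3
4 | 4 | 7 | 5
6 | 6 | 8 | 9
6 | 6 | 8 | 9
8 | 8 | 6 | 7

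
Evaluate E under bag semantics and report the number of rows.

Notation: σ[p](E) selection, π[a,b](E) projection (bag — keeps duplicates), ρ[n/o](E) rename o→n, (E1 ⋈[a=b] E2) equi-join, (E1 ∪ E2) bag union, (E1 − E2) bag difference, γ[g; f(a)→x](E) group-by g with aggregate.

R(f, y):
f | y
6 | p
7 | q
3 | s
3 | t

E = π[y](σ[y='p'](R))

Row counts bottom-up:
  R → 4
  σ[y='p'](R) → 1
  π[y](σ[y='p'](R)) → 1

|E| = 1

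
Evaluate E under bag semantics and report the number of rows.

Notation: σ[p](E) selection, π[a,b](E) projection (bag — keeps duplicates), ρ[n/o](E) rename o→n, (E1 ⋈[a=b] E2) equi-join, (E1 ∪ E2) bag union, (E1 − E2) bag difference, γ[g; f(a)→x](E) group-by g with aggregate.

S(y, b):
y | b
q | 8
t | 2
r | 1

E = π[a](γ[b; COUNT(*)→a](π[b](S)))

Per-node cardinality:
  S → 3
  π[b](S) → 3
  γ[b; COUNT(*)→a](π[b](S)) → 3
  π[a](γ[b; COUNT(*)→a](π[b](S))) → 3

|E| = 3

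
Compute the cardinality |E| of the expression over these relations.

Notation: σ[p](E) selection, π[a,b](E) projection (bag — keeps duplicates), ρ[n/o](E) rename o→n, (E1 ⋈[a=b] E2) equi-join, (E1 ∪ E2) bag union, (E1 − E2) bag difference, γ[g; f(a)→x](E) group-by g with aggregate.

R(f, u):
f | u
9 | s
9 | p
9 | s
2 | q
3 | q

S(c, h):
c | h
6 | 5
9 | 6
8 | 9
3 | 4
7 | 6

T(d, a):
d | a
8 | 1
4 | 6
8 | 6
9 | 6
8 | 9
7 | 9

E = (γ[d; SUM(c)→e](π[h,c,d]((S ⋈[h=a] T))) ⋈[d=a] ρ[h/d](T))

Stepwise |·|:
  S → 5
  T → 6
  (S ⋈[h=a] T) → 8
  π[h,c,d]((S ⋈[h=a] T)) → 8
  γ[d; SUM(c)→e](π[h,c,d]((S ⋈[h=a] T))) → 4
  T → 6
  ρ[h/d](T) → 6
  (γ[d; SUM(c)→e](π[h,c,d]((S ⋈[h=a] T))) ⋈[d=a] ρ[h/d](T)) → 2

|E| = 2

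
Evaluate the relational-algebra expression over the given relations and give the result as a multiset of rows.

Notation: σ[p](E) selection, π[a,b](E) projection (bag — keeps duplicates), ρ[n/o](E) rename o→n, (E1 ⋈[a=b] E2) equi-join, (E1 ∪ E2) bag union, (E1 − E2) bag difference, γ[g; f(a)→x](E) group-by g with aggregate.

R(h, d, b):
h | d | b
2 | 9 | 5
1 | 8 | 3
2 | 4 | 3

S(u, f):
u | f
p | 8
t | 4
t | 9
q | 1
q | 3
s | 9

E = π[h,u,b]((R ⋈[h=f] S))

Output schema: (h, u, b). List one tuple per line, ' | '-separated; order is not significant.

Row counts bottom-up:
  R → 3
  S → 6
  (R ⋈[h=f] S) → 1
  π[h,u,b]((R ⋈[h=f] S)) → 1

== RESULT ==
h | u | b
1 | q | 3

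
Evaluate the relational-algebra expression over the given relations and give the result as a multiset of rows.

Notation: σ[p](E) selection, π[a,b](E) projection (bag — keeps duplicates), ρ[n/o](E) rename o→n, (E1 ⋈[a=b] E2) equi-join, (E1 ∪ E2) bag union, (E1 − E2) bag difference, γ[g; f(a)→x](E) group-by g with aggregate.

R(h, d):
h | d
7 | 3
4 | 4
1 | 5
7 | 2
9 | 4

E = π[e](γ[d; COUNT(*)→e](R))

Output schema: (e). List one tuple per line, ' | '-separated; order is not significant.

Per-node cardinality:
  R → 5
  γ[d; COUNT(*)→e](R) → 4
  π[e](γ[d; COUNT(*)→e](R)) → 4

== RESULT ==
e
1
1
1
2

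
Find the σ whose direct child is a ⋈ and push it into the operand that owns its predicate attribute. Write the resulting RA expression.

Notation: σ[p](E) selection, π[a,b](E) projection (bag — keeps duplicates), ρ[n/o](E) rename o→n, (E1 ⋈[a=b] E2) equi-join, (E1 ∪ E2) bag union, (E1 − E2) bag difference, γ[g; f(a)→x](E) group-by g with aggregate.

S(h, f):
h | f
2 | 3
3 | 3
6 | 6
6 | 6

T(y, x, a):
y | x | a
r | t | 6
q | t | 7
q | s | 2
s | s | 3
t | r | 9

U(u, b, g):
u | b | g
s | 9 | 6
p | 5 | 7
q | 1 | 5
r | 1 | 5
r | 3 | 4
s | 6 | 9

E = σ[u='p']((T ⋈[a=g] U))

σ filters on u, owned by the right side.
E' = (T ⋈[a=g] σ[u='p'](U))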